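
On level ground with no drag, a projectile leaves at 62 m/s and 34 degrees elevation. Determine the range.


R = v0^2 * sin(2*theta) / g = 62^2 * sin(2*34°) / 9.81 = 363.3 m

363.3 m


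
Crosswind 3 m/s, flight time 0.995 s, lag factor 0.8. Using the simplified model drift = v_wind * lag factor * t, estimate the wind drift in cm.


drift = v_wind * lag * t = 3 * 0.8 * 0.995 = 2.388 m ≈ 238.8 cm

238.8 cm


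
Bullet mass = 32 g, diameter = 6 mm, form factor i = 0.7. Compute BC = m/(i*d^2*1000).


BC = m/(i*d^2*1000) = 32/(0.7 * 6^2 * 1000) = 0.00127

0.00127


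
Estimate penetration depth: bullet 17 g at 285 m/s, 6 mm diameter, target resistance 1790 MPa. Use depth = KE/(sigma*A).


A = pi*(d/2)^2 = pi*(6/2)^2 = 28.2743 mm^2
E = 0.5*m*v^2 = 0.5*0.017*285^2 = 690.413 J
depth = E/(sigma*A) = 690.413 J / (1790 MPa * 28.2743 mm^2) = 690.413/(1790 * 28.2743) m = 0.0136415 m ≈ 13.64 mm

13.64 mm


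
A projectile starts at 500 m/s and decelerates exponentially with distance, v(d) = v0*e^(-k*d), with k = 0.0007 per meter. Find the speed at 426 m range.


v = v0*exp(-k*d) = 500*exp(-0.0007*426) = 371.1 m/s

371.1 m/s


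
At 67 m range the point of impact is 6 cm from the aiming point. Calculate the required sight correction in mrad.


1 mrad subtends 1 cm per 10 m of range, so adj = error_cm / (dist_m / 10) = 6 / (67/10) = 0.8955 mrad

0.8955 mrad


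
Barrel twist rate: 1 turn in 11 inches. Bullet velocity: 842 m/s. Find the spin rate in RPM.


twist_m = 11*0.0254 = 0.2794 m
spin = v/twist = 842/0.2794 = 3013.601 rev/s
RPM = spin*60 = 3013.601*60 ≈ 180816 RPM

180816 RPM


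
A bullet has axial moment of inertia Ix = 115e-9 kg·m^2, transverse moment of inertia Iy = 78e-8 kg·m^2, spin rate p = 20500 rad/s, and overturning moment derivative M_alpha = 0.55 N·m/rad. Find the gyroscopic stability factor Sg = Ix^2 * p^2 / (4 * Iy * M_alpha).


Sg = Ix^2 * p^2 / (4 * Iy * M_alpha) = (115e-9)^2 * 20500^2 / (4 * 78e-8 * 0.55) = 3.239

3.239


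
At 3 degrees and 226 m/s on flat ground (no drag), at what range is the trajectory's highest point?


R = v0^2*sin(2*theta)/g = 226^2*sin(2*3°)/9.81 = 544.23 m
apex_dist = R/2 = 544.23/2 = 272.1 m

272.1 m


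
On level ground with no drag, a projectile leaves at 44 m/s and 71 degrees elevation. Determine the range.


R = v0^2 * sin(2*theta) / g = 44^2 * sin(2*71°) / 9.81 = 121.5 m

121.5 m


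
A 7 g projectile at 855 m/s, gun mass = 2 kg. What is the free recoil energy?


v_r = m_p*v_p/m_gun = 0.007*855/2 = 2.9925 m/s, E_r = 0.5*m_gun*v_r^2 = 0.5*2*2.9925^2 = 8.955 J

8.955 J


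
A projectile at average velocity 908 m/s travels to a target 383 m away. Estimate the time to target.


t = d/v = 383/908 = 0.4218 s

0.4218 s


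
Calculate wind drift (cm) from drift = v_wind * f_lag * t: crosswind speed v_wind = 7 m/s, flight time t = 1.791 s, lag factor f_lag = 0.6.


drift = v_wind * lag * t = 7 * 0.6 * 1.791 = 7.5222 m ≈ 752.2 cm

752.2 cm


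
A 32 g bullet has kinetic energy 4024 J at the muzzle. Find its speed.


v = sqrt(2*E/m) = sqrt(2*4024/0.032) = 501.5 m/s

501.5 m/s


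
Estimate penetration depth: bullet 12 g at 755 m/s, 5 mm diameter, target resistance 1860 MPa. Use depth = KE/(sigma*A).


A = pi*(d/2)^2 = pi*(5/2)^2 = 19.635 mm^2
E = 0.5*m*v^2 = 0.5*0.012*755^2 = 3420.15 J
depth = E/(sigma*A) = 3420.15 J / (1860 MPa * 19.635 mm^2) = 3420.15/(1860 * 19.635) m = 0.0936488 m ≈ 93.65 mm

93.65 mm


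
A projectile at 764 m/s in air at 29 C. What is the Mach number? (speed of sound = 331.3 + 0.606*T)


a = 331.3 + 0.606*(29) = 348.874 m/s
M = v/a = 764/348.874 = 2.19

2.19


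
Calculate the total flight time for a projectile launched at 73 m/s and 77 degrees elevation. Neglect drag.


T = 2*v0*sin(theta)/g = 2*73*sin(77°)/9.81 = 14.5 s

14.5 s


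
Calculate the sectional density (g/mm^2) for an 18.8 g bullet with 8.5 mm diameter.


SD = m/d^2 = 18.8/8.5^2 = 0.2602 g/mm^2

0.2602 g/mm^2


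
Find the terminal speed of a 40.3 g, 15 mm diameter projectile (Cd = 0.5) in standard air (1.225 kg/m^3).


A = pi*(d/2)^2 = pi*(15/2000)^2 = 1.76715e-04 m^2
vt = sqrt(2mg/(Cd*rho*A)) = sqrt(2*0.0403*9.81/(0.5 * 1.225 * 1.76715e-04)) = 85.47 m/s

85.47 m/s


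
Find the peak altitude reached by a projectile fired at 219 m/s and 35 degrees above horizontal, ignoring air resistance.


H = (v0*sin(theta))^2 / (2g) = (219*sin(35°))^2 / (2*9.81) = 804.2 m

804.2 m


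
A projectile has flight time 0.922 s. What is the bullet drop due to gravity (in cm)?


drop = 0.5*g*t^2 = 0.5*9.81*0.922^2 = 4.16966 m ≈ 417 cm

417 cm


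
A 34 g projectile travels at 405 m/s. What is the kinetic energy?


E = 0.5*m*v^2 = 0.5*0.034*405^2 = 2788 J

2788 J


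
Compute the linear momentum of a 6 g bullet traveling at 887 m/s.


p = m*v = 0.006*887 = 5.322 kg·m/s

5.322 kg·m/s


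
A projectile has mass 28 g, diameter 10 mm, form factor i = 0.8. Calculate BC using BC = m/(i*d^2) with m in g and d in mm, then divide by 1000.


BC = m/(i*d^2*1000) = 28/(0.8 * 10^2 * 1000) = 0.00035

0.00035


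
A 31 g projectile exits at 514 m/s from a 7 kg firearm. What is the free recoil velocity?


v_recoil = m_p * v_p / m_gun = 0.031 * 514 / 7 = 2.276 m/s

2.276 m/s


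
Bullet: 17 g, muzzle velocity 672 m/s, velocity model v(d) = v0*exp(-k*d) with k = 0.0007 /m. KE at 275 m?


v = v0*exp(-k*d) = 672*exp(-0.0007*275) = 554.329 m/s
E = 0.5*m*v^2 = 0.5*0.017*554.329^2 = 2612 J

2612 J


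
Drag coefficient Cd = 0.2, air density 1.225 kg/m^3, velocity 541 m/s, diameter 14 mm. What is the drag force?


A = pi*(d/2)^2 = pi*(14/2000)^2 = 1.53938e-04 m^2
Fd = 0.5*Cd*rho*A*v^2 = 0.5*0.2*1.225*1.53938e-04*541^2 = 5.519 N

5.519 N


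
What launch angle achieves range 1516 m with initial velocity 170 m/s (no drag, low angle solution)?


sin(2*theta) = R*g/v0^2 = 1516*9.81/170^2 = 0.514601, theta = arcsin(0.514601)/2 = 15.49°

15.49 degrees


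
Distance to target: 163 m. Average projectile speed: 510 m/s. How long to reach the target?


t = d/v = 163/510 = 0.3196 s

0.3196 s


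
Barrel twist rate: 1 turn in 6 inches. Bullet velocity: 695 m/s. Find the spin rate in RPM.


twist_m = 6*0.0254 = 0.1524 m
spin = v/twist = 695/0.1524 = 4560.367 rev/s
RPM = spin*60 = 4560.367*60 ≈ 273622 RPM

273622 RPM


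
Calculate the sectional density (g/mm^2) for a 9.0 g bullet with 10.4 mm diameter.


SD = m/d^2 = 9.0/10.4^2 = 0.08321 g/mm^2

0.08321 g/mm^2


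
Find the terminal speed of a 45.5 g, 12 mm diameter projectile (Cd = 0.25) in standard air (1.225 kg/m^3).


A = pi*(d/2)^2 = pi*(12/2000)^2 = 1.13097e-04 m^2
vt = sqrt(2mg/(Cd*rho*A)) = sqrt(2*0.0455*9.81/(0.25 * 1.225 * 1.13097e-04)) = 160.5 m/s

160.5 m/s


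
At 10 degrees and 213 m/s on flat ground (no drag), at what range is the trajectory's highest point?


R = v0^2*sin(2*theta)/g = 213^2*sin(2*10°)/9.81 = 1581.76 m
apex_dist = R/2 = 1581.76/2 = 790.9 m

790.9 m


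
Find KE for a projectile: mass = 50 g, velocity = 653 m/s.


E = 0.5*m*v^2 = 0.5*0.05*653^2 = 10660 J

10660 J


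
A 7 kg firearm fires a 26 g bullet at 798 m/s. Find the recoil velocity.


v_recoil = m_p * v_p / m_gun = 0.026 * 798 / 7 = 2.964 m/s

2.964 m/s


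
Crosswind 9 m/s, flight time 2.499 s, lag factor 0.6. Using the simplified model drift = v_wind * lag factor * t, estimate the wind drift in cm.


drift = v_wind * lag * t = 9 * 0.6 * 2.499 = 13.4946 m ≈ 1349 cm

1349 cm


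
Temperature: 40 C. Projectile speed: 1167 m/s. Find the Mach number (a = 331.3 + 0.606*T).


a = 331.3 + 0.606*(40) = 355.54 m/s
M = v/a = 1167/355.54 = 3.282

3.282


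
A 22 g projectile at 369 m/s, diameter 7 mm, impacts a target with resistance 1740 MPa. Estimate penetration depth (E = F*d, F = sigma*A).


A = pi*(d/2)^2 = pi*(7/2)^2 = 38.4845 mm^2
E = 0.5*m*v^2 = 0.5*0.022*369^2 = 1497.77 J
depth = E/(sigma*A) = 1497.77 J / (1740 MPa * 38.4845 mm^2) = 1497.77/(1740 * 38.4845) m = 0.0223671 m ≈ 22.37 mm

22.37 mm


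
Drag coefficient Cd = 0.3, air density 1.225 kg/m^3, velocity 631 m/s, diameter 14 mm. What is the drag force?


A = pi*(d/2)^2 = pi*(14/2000)^2 = 1.53938e-04 m^2
Fd = 0.5*Cd*rho*A*v^2 = 0.5*0.3*1.225*1.53938e-04*631^2 = 11.26 N

11.26 N


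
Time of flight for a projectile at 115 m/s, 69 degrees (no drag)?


T = 2*v0*sin(theta)/g = 2*115*sin(69°)/9.81 = 21.89 s

21.89 s


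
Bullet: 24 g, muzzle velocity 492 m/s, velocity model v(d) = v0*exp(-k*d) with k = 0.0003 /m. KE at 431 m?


v = v0*exp(-k*d) = 492*exp(-0.0003*431) = 432.325 m/s
E = 0.5*m*v^2 = 0.5*0.024*432.325^2 = 2243 J

2243 J


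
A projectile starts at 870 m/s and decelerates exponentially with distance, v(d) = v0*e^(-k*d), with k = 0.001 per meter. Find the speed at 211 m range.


v = v0*exp(-k*d) = 870*exp(-0.001*211) = 704.5 m/s

704.5 m/s


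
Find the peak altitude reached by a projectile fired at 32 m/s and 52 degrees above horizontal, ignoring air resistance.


H = (v0*sin(theta))^2 / (2g) = (32*sin(52°))^2 / (2*9.81) = 32.41 m

32.41 m


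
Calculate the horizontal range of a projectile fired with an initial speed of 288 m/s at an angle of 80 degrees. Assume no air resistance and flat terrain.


R = v0^2 * sin(2*theta) / g = 288^2 * sin(2*80°) / 9.81 = 2892 m

2892 m


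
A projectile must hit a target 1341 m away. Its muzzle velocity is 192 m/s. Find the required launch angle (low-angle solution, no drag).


sin(2*theta) = R*g/v0^2 = 1341*9.81/192^2 = 0.356858, theta = arcsin(0.356858)/2 = 10.45°

10.45 degrees


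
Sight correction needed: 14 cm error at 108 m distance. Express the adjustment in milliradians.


1 mrad subtends 1 cm per 10 m of range, so adj = error_cm / (dist_m / 10) = 14 / (108/10) = 1.296 mrad

1.296 mrad


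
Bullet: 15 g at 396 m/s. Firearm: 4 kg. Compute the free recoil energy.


v_r = m_p*v_p/m_gun = 0.015*396/4 = 1.485 m/s, E_r = 0.5*m_gun*v_r^2 = 0.5*4*1.485^2 = 4.41 J

4.41 J


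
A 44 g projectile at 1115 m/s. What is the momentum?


p = m*v = 0.044*1115 = 49.06 kg·m/s

49.06 kg·m/s


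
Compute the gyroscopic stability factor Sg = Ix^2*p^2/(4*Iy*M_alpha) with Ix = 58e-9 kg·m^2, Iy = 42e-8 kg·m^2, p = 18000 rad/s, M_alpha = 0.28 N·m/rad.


Sg = Ix^2 * p^2 / (4 * Iy * M_alpha) = (58e-9)^2 * 18000^2 / (4 * 42e-8 * 0.28) = 2.317

2.317


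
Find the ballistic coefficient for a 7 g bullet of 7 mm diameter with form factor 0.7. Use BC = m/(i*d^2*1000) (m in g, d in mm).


BC = m/(i*d^2*1000) = 7/(0.7 * 7^2 * 1000) = 0.0002041

0.0002041


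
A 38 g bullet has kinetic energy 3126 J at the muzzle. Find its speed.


v = sqrt(2*E/m) = sqrt(2*3126/0.038) = 405.6 m/s

405.6 m/s


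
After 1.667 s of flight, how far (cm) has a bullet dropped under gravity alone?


drop = 0.5*g*t^2 = 0.5*9.81*1.667^2 = 13.6305 m ≈ 1363 cm

1363 cm


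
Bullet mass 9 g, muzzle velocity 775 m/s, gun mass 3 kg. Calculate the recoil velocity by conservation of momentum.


v_recoil = m_p * v_p / m_gun = 0.009 * 775 / 3 = 2.325 m/s

2.325 m/s


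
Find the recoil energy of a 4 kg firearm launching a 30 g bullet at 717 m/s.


v_r = m_p*v_p/m_gun = 0.03*717/4 = 5.3775 m/s, E_r = 0.5*m_gun*v_r^2 = 0.5*4*5.3775^2 = 57.84 J

57.84 J


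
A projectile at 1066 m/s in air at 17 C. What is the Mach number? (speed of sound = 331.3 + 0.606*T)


a = 331.3 + 0.606*(17) = 341.602 m/s
M = v/a = 1066/341.602 = 3.121

3.121


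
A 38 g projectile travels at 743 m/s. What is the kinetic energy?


E = 0.5*m*v^2 = 0.5*0.038*743^2 = 10489 J

10489 J


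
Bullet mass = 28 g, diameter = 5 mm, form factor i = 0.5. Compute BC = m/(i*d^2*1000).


BC = m/(i*d^2*1000) = 28/(0.5 * 5^2 * 1000) = 0.00224

0.00224


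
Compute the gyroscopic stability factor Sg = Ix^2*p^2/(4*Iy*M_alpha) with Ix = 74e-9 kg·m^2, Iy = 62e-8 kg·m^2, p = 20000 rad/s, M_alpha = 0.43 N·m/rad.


Sg = Ix^2 * p^2 / (4 * Iy * M_alpha) = (74e-9)^2 * 20000^2 / (4 * 62e-8 * 0.43) = 2.054

2.054


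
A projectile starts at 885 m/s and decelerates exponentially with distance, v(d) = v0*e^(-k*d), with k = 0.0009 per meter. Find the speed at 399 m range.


v = v0*exp(-k*d) = 885*exp(-0.0009*399) = 618 m/s

618 m/s


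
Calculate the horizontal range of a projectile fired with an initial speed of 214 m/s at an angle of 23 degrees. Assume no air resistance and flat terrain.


R = v0^2 * sin(2*theta) / g = 214^2 * sin(2*23°) / 9.81 = 3358 m

3358 m


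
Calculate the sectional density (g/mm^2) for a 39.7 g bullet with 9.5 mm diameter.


SD = m/d^2 = 39.7/9.5^2 = 0.4399 g/mm^2

0.4399 g/mm^2


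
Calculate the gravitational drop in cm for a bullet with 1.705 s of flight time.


drop = 0.5*g*t^2 = 0.5*9.81*1.705^2 = 14.259 m ≈ 1426 cm

1426 cm


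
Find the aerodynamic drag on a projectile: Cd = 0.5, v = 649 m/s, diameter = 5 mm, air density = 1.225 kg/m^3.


A = pi*(d/2)^2 = pi*(5/2000)^2 = 1.96350e-05 m^2
Fd = 0.5*Cd*rho*A*v^2 = 0.5*0.5*1.225*1.96350e-05*649^2 = 2.533 N

2.533 N


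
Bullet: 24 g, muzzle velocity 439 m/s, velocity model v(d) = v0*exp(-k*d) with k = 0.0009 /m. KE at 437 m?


v = v0*exp(-k*d) = 439*exp(-0.0009*437) = 296.249 m/s
E = 0.5*m*v^2 = 0.5*0.024*296.249^2 = 1053 J

1053 J


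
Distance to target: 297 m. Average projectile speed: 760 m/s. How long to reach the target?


t = d/v = 297/760 = 0.3908 s

0.3908 s


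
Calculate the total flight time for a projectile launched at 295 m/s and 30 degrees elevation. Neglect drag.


T = 2*v0*sin(theta)/g = 2*295*sin(30°)/9.81 = 30.07 s

30.07 s


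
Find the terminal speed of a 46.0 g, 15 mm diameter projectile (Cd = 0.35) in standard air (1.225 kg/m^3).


A = pi*(d/2)^2 = pi*(15/2000)^2 = 1.76715e-04 m^2
vt = sqrt(2mg/(Cd*rho*A)) = sqrt(2*0.046*9.81/(0.35 * 1.225 * 1.76715e-04)) = 109.1 m/s

109.1 m/s


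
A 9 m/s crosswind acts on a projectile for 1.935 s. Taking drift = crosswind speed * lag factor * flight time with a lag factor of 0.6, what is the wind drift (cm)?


drift = v_wind * lag * t = 9 * 0.6 * 1.935 = 10.449 m ≈ 1045 cm

1045 cm


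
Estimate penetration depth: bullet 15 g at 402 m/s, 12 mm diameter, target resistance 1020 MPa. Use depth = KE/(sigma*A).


A = pi*(d/2)^2 = pi*(12/2)^2 = 113.097 mm^2
E = 0.5*m*v^2 = 0.5*0.015*402^2 = 1212.03 J
depth = E/(sigma*A) = 1212.03 J / (1020 MPa * 113.097 mm^2) = 1212.03/(1020 * 113.097) m = 0.0105066 m ≈ 10.51 mm

10.51 mm


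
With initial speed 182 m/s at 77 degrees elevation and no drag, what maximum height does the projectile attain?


H = (v0*sin(theta))^2 / (2g) = (182*sin(77°))^2 / (2*9.81) = 1603 m

1603 m


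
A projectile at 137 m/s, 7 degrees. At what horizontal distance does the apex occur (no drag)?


R = v0^2*sin(2*theta)/g = 137^2*sin(2*7°)/9.81 = 462.857 m
apex_dist = R/2 = 462.857/2 = 231.4 m

231.4 m


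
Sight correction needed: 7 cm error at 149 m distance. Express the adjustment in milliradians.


1 mrad subtends 1 cm per 10 m of range, so adj = error_cm / (dist_m / 10) = 7 / (149/10) = 0.4698 mrad

0.4698 mrad


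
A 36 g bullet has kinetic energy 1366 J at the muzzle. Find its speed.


v = sqrt(2*E/m) = sqrt(2*1366/0.036) = 275.5 m/s

275.5 m/s


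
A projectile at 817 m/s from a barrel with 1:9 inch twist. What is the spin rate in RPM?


twist_m = 9*0.0254 = 0.2286 m
spin = v/twist = 817/0.2286 = 3573.928 rev/s
RPM = spin*60 = 3573.928*60 ≈ 214436 RPM

214436 RPM


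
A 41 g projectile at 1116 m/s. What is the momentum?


p = m*v = 0.041*1116 = 45.76 kg·m/s

45.76 kg·m/s


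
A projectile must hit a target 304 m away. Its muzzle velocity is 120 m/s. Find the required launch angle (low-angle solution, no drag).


sin(2*theta) = R*g/v0^2 = 304*9.81/120^2 = 0.2071, theta = arcsin(0.2071)/2 = 5.976°

5.976 degrees


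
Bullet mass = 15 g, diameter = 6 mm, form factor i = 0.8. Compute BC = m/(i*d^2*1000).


BC = m/(i*d^2*1000) = 15/(0.8 * 6^2 * 1000) = 0.0005208

0.0005208


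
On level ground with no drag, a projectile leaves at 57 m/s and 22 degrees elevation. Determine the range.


R = v0^2 * sin(2*theta) / g = 57^2 * sin(2*22°) / 9.81 = 230.1 m

230.1 m


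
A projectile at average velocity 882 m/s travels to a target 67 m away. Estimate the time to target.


t = d/v = 67/882 = 0.07596 s

0.07596 s


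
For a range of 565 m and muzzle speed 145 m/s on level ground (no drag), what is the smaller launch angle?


sin(2*theta) = R*g/v0^2 = 565*9.81/145^2 = 0.263622, theta = arcsin(0.263622)/2 = 7.643°

7.643 degrees


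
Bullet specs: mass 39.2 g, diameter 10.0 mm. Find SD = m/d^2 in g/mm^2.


SD = m/d^2 = 39.2/10.0^2 = 0.392 g/mm^2

0.392 g/mm^2


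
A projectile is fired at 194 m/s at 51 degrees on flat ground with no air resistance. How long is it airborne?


T = 2*v0*sin(theta)/g = 2*194*sin(51°)/9.81 = 30.74 s

30.74 s


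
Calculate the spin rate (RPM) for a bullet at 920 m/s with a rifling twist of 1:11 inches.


twist_m = 11*0.0254 = 0.2794 m
spin = v/twist = 920/0.2794 = 3292.77 rev/s
RPM = spin*60 = 3292.77*60 ≈ 197566 RPM

197566 RPM


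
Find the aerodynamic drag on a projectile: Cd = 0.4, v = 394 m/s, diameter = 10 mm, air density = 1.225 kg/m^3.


A = pi*(d/2)^2 = pi*(10/2000)^2 = 7.85398e-05 m^2
Fd = 0.5*Cd*rho*A*v^2 = 0.5*0.4*1.225*7.85398e-05*394^2 = 2.987 N

2.987 N


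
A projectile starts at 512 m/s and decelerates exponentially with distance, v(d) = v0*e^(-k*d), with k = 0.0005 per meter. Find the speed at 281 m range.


v = v0*exp(-k*d) = 512*exp(-0.0005*281) = 444.9 m/s

444.9 m/s


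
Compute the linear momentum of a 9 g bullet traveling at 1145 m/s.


p = m*v = 0.009*1145 = 10.3 kg·m/s

10.3 kg·m/s


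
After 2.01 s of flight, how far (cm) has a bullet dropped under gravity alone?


drop = 0.5*g*t^2 = 0.5*9.81*2.01^2 = 19.8167 m ≈ 1982 cm

1982 cm


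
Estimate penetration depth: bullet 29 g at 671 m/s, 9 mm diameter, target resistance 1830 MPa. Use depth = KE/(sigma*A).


A = pi*(d/2)^2 = pi*(9/2)^2 = 63.6173 mm^2
E = 0.5*m*v^2 = 0.5*0.029*671^2 = 6528.49 J
depth = E/(sigma*A) = 6528.49 J / (1830 MPa * 63.6173 mm^2) = 6528.49/(1830 * 63.6173) m = 0.0560773 m ≈ 56.08 mm

56.08 mm


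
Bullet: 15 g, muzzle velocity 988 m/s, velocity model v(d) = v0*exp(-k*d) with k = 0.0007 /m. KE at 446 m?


v = v0*exp(-k*d) = 988*exp(-0.0007*446) = 723.053 m/s
E = 0.5*m*v^2 = 0.5*0.015*723.053^2 = 3921 J

3921 J


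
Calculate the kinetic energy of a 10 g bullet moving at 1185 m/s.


E = 0.5*m*v^2 = 0.5*0.01*1185^2 = 7021 J

7021 J


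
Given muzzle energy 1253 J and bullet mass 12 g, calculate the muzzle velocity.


v = sqrt(2*E/m) = sqrt(2*1253/0.012) = 457 m/s

457 m/s


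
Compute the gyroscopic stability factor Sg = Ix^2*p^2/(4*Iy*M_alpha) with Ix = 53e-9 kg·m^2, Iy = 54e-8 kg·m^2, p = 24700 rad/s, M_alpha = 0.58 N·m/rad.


Sg = Ix^2 * p^2 / (4 * Iy * M_alpha) = (53e-9)^2 * 24700^2 / (4 * 54e-8 * 0.58) = 1.368

1.368


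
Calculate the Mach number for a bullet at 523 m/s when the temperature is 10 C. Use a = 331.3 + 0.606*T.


a = 331.3 + 0.606*(10) = 337.36 m/s
M = v/a = 523/337.36 = 1.55

1.55


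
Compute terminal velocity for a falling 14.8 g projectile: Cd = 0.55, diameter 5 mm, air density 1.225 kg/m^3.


A = pi*(d/2)^2 = pi*(5/2000)^2 = 1.96350e-05 m^2
vt = sqrt(2mg/(Cd*rho*A)) = sqrt(2*0.0148*9.81/(0.55 * 1.225 * 1.96350e-05)) = 148.2 m/s

148.2 m/s


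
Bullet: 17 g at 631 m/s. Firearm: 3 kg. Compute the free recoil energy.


v_r = m_p*v_p/m_gun = 0.017*631/3 = 3.57567 m/s, E_r = 0.5*m_gun*v_r^2 = 0.5*3*3.57567^2 = 19.18 J

19.18 J


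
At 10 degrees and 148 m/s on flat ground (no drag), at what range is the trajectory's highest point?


R = v0^2*sin(2*theta)/g = 148^2*sin(2*10°)/9.81 = 763.671 m
apex_dist = R/2 = 763.671/2 = 381.8 m

381.8 m


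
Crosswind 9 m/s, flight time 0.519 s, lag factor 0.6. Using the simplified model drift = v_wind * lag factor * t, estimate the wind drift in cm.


drift = v_wind * lag * t = 9 * 0.6 * 0.519 = 2.8026 m ≈ 280.3 cm

280.3 cm


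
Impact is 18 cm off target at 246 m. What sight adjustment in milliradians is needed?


1 mrad subtends 1 cm per 10 m of range, so adj = error_cm / (dist_m / 10) = 18 / (246/10) = 0.7317 mrad

0.7317 mrad


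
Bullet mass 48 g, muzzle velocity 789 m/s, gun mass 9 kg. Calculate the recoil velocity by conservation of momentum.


v_recoil = m_p * v_p / m_gun = 0.048 * 789 / 9 = 4.208 m/s

4.208 m/s


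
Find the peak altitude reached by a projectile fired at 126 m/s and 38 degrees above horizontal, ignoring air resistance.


H = (v0*sin(theta))^2 / (2g) = (126*sin(38°))^2 / (2*9.81) = 306.7 m

306.7 m


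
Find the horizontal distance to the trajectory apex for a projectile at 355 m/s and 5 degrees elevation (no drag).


R = v0^2*sin(2*theta)/g = 355^2*sin(2*5°)/9.81 = 2230.79 m
apex_dist = R/2 = 2230.79/2 = 1115 m

1115 m


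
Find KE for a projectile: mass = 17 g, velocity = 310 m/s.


E = 0.5*m*v^2 = 0.5*0.017*310^2 = 816.9 J

816.9 J


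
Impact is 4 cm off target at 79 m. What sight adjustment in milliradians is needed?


1 mrad subtends 1 cm per 10 m of range, so adj = error_cm / (dist_m / 10) = 4 / (79/10) = 0.5063 mrad

0.5063 mrad


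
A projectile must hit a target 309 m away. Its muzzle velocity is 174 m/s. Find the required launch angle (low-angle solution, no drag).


sin(2*theta) = R*g/v0^2 = 309*9.81/174^2 = 0.100122, theta = arcsin(0.100122)/2 = 2.873°

2.873 degrees


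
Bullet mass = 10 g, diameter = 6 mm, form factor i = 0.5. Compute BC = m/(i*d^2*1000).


BC = m/(i*d^2*1000) = 10/(0.5 * 6^2 * 1000) = 0.0005556

0.0005556


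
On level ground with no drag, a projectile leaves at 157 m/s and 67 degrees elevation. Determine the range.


R = v0^2 * sin(2*theta) / g = 157^2 * sin(2*67°) / 9.81 = 1807 m

1807 m


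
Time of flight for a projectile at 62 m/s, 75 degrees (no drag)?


T = 2*v0*sin(theta)/g = 2*62*sin(75°)/9.81 = 12.21 s

12.21 s


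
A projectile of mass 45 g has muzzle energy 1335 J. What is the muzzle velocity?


v = sqrt(2*E/m) = sqrt(2*1335/0.045) = 243.6 m/s

243.6 m/s


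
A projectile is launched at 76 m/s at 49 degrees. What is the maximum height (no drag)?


H = (v0*sin(theta))^2 / (2g) = (76*sin(49°))^2 / (2*9.81) = 167.7 m

167.7 m


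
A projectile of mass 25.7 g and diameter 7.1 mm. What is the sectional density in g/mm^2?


SD = m/d^2 = 25.7/7.1^2 = 0.5098 g/mm^2

0.5098 g/mm^2


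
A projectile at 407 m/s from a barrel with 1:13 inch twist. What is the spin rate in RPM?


twist_m = 13*0.0254 = 0.3302 m
spin = v/twist = 407/0.3302 = 1232.586 rev/s
RPM = spin*60 = 1232.586*60 ≈ 73955 RPM

73955 RPM


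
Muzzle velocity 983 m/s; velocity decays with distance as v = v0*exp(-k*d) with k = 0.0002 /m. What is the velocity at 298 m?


v = v0*exp(-k*d) = 983*exp(-0.0002*298) = 926.1 m/s

926.1 m/s


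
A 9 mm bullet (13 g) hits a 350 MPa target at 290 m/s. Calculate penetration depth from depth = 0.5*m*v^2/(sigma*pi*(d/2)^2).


A = pi*(d/2)^2 = pi*(9/2)^2 = 63.6173 mm^2
E = 0.5*m*v^2 = 0.5*0.013*290^2 = 546.65 J
depth = E/(sigma*A) = 546.65 J / (350 MPa * 63.6173 mm^2) = 546.65/(350 * 63.6173) m = 0.0245508 m ≈ 24.55 mm

24.55 mm


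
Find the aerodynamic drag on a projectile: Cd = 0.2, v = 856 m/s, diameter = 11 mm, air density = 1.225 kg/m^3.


A = pi*(d/2)^2 = pi*(11/2000)^2 = 9.50332e-05 m^2
Fd = 0.5*Cd*rho*A*v^2 = 0.5*0.2*1.225*9.50332e-05*856^2 = 8.53 N

8.53 N


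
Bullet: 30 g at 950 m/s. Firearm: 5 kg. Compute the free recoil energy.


v_r = m_p*v_p/m_gun = 0.03*950/5 = 5.7 m/s, E_r = 0.5*m_gun*v_r^2 = 0.5*5*5.7^2 = 81.23 J

81.23 J


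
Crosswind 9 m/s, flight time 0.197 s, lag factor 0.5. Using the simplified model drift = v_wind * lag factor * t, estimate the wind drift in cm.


drift = v_wind * lag * t = 9 * 0.5 * 0.197 = 0.8865 m ≈ 88.65 cm

88.65 cm


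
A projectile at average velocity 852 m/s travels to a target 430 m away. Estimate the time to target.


t = d/v = 430/852 = 0.5047 s

0.5047 s


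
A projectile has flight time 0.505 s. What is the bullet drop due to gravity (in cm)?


drop = 0.5*g*t^2 = 0.5*9.81*0.505^2 = 1.2509 m ≈ 125.1 cm

125.1 cm


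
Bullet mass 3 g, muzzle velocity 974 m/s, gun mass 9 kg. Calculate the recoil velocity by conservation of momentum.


v_recoil = m_p * v_p / m_gun = 0.003 * 974 / 9 = 0.3247 m/s

0.3247 m/s


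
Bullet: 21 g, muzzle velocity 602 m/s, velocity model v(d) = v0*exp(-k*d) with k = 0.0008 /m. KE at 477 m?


v = v0*exp(-k*d) = 602*exp(-0.0008*477) = 411.026 m/s
E = 0.5*m*v^2 = 0.5*0.021*411.026^2 = 1774 J

1774 J


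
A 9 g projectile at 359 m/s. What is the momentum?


p = m*v = 0.009*359 = 3.231 kg·m/s

3.231 kg·m/s


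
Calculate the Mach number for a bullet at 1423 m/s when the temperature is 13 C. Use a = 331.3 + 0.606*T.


a = 331.3 + 0.606*(13) = 339.178 m/s
M = v/a = 1423/339.178 = 4.195

4.195


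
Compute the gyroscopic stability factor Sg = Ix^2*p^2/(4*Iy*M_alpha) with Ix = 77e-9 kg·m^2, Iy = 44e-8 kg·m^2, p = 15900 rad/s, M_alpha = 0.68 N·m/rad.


Sg = Ix^2 * p^2 / (4 * Iy * M_alpha) = (77e-9)^2 * 15900^2 / (4 * 44e-8 * 0.68) = 1.252

1.252


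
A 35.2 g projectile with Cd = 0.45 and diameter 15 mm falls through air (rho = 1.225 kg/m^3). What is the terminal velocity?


A = pi*(d/2)^2 = pi*(15/2000)^2 = 1.76715e-04 m^2
vt = sqrt(2mg/(Cd*rho*A)) = sqrt(2*0.0352*9.81/(0.45 * 1.225 * 1.76715e-04)) = 84.2 m/s

84.2 m/s


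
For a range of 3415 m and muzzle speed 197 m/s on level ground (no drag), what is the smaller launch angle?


sin(2*theta) = R*g/v0^2 = 3415*9.81/197^2 = 0.863231, theta = arcsin(0.863231)/2 = 29.84°

29.84 degrees


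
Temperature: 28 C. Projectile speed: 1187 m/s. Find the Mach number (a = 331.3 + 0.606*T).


a = 331.3 + 0.606*(28) = 348.268 m/s
M = v/a = 1187/348.268 = 3.408

3.408


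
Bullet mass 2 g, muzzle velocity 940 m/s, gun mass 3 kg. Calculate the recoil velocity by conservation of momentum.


v_recoil = m_p * v_p / m_gun = 0.002 * 940 / 3 = 0.6267 m/s

0.6267 m/s


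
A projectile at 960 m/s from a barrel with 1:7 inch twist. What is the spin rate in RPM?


twist_m = 7*0.0254 = 0.1778 m
spin = v/twist = 960/0.1778 = 5399.325 rev/s
RPM = spin*60 = 5399.325*60 ≈ 323960 RPM

323960 RPM


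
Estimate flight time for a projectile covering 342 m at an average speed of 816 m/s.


t = d/v = 342/816 = 0.4191 s

0.4191 s


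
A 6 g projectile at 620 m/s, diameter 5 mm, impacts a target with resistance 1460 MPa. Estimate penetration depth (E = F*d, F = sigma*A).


A = pi*(d/2)^2 = pi*(5/2)^2 = 19.635 mm^2
E = 0.5*m*v^2 = 0.5*0.006*620^2 = 1153.2 J
depth = E/(sigma*A) = 1153.2 J / (1460 MPa * 19.635 mm^2) = 1153.2/(1460 * 19.635) m = 0.0402274 m ≈ 40.23 mm

40.23 mm


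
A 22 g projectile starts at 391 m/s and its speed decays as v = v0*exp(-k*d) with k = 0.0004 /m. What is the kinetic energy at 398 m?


v = v0*exp(-k*d) = 391*exp(-0.0004*398) = 333.455 m/s
E = 0.5*m*v^2 = 0.5*0.022*333.455^2 = 1223 J

1223 J


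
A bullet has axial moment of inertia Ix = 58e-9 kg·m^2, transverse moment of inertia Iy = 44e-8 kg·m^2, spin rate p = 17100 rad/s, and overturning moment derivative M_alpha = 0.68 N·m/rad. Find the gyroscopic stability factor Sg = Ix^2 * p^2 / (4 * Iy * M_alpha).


Sg = Ix^2 * p^2 / (4 * Iy * M_alpha) = (58e-9)^2 * 17100^2 / (4 * 44e-8 * 0.68) = 0.8219

0.8219


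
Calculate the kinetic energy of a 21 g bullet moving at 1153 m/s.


E = 0.5*m*v^2 = 0.5*0.021*1153^2 = 13959 J

13959 J


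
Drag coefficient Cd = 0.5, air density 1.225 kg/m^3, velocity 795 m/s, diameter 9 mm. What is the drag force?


A = pi*(d/2)^2 = pi*(9/2000)^2 = 6.36173e-05 m^2
Fd = 0.5*Cd*rho*A*v^2 = 0.5*0.5*1.225*6.36173e-05*795^2 = 12.31 N

12.31 N


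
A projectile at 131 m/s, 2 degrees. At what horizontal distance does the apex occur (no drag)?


R = v0^2*sin(2*theta)/g = 131^2*sin(2*2°)/9.81 = 122.028 m
apex_dist = R/2 = 122.028/2 = 61.01 m

61.01 m


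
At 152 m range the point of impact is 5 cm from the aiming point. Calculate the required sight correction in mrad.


1 mrad subtends 1 cm per 10 m of range, so adj = error_cm / (dist_m / 10) = 5 / (152/10) = 0.3289 mrad

0.3289 mrad


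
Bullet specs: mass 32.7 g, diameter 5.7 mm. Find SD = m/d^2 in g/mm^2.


SD = m/d^2 = 32.7/5.7^2 = 1.006 g/mm^2

1.006 g/mm^2


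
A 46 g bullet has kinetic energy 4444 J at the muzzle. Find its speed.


v = sqrt(2*E/m) = sqrt(2*4444/0.046) = 439.6 m/s

439.6 m/s


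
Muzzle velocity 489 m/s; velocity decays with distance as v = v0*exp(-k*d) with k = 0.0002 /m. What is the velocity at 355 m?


v = v0*exp(-k*d) = 489*exp(-0.0002*355) = 455.5 m/s

455.5 m/s


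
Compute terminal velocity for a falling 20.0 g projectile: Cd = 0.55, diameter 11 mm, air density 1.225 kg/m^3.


A = pi*(d/2)^2 = pi*(11/2000)^2 = 9.50332e-05 m^2
vt = sqrt(2mg/(Cd*rho*A)) = sqrt(2*0.02*9.81/(0.55 * 1.225 * 9.50332e-05)) = 78.28 m/s

78.28 m/s


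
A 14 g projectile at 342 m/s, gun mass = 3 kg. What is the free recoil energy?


v_r = m_p*v_p/m_gun = 0.014*342/3 = 1.596 m/s, E_r = 0.5*m_gun*v_r^2 = 0.5*3*1.596^2 = 3.821 J

3.821 J


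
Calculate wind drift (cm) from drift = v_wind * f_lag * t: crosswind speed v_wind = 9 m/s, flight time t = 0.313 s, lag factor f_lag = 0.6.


drift = v_wind * lag * t = 9 * 0.6 * 0.313 = 1.6902 m ≈ 169 cm

169 cm


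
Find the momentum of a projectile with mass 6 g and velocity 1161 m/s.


p = m*v = 0.006*1161 = 6.966 kg·m/s

6.966 kg·m/s


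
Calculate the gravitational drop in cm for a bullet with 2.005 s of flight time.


drop = 0.5*g*t^2 = 0.5*9.81*2.005^2 = 19.7182 m ≈ 1972 cm

1972 cm


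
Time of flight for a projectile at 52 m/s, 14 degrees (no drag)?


T = 2*v0*sin(theta)/g = 2*52*sin(14°)/9.81 = 2.565 s

2.565 s


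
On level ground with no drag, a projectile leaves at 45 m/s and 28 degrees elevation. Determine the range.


R = v0^2 * sin(2*theta) / g = 45^2 * sin(2*28°) / 9.81 = 171.1 m

171.1 m


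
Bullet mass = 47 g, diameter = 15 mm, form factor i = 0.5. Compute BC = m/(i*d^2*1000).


BC = m/(i*d^2*1000) = 47/(0.5 * 15^2 * 1000) = 0.0004178

0.0004178


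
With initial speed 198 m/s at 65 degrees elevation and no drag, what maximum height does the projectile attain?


H = (v0*sin(theta))^2 / (2g) = (198*sin(65°))^2 / (2*9.81) = 1641 m

1641 m


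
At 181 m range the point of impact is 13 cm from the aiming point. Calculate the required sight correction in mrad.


1 mrad subtends 1 cm per 10 m of range, so adj = error_cm / (dist_m / 10) = 13 / (181/10) = 0.7182 mrad

0.7182 mrad


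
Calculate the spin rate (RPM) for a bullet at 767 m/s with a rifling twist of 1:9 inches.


twist_m = 9*0.0254 = 0.2286 m
spin = v/twist = 767/0.2286 = 3355.206 rev/s
RPM = spin*60 = 3355.206*60 ≈ 201312 RPM

201312 RPM


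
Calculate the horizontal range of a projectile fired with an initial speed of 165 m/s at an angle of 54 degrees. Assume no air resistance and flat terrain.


R = v0^2 * sin(2*theta) / g = 165^2 * sin(2*54°) / 9.81 = 2639 m

2639 m


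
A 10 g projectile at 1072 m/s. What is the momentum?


p = m*v = 0.01*1072 = 10.72 kg·m/s

10.72 kg·m/s


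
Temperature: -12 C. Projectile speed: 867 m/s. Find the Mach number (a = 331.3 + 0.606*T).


a = 331.3 + 0.606*(-12) = 324.028 m/s
M = v/a = 867/324.028 = 2.676

2.676


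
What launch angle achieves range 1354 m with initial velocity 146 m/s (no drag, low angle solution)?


sin(2*theta) = R*g/v0^2 = 1354*9.81/146^2 = 0.623135, theta = arcsin(0.623135)/2 = 19.27°

19.27 degrees


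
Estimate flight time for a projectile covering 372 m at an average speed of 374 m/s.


t = d/v = 372/374 = 0.9947 s

0.9947 s


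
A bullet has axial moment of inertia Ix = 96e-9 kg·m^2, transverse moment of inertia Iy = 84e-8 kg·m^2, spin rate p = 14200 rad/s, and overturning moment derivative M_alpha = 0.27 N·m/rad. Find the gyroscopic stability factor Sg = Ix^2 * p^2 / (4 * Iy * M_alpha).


Sg = Ix^2 * p^2 / (4 * Iy * M_alpha) = (96e-9)^2 * 14200^2 / (4 * 84e-8 * 0.27) = 2.048

2.048


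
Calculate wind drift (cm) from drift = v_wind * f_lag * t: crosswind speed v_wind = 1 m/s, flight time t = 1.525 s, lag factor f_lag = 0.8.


drift = v_wind * lag * t = 1 * 0.8 * 1.525 = 1.22 m ≈ 122 cm

122 cm


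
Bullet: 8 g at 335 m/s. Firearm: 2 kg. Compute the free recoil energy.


v_r = m_p*v_p/m_gun = 0.008*335/2 = 1.34 m/s, E_r = 0.5*m_gun*v_r^2 = 0.5*2*1.34^2 = 1.796 J

1.796 J


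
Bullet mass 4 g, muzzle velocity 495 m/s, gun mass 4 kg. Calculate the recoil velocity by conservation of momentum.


v_recoil = m_p * v_p / m_gun = 0.004 * 495 / 4 = 0.495 m/s

0.495 m/s


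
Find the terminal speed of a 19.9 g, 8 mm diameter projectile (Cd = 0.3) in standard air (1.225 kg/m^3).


A = pi*(d/2)^2 = pi*(8/2000)^2 = 5.02655e-05 m^2
vt = sqrt(2mg/(Cd*rho*A)) = sqrt(2*0.0199*9.81/(0.3 * 1.225 * 5.02655e-05)) = 145.4 m/s

145.4 m/s


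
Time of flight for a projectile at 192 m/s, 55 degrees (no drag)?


T = 2*v0*sin(theta)/g = 2*192*sin(55°)/9.81 = 32.06 s

32.06 s


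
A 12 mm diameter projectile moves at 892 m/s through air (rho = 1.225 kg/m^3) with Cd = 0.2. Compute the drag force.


A = pi*(d/2)^2 = pi*(12/2000)^2 = 1.13097e-04 m^2
Fd = 0.5*Cd*rho*A*v^2 = 0.5*0.2*1.225*1.13097e-04*892^2 = 11.02 N

11.02 N


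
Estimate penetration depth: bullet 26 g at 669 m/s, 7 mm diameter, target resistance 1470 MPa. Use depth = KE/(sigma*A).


A = pi*(d/2)^2 = pi*(7/2)^2 = 38.4845 mm^2
E = 0.5*m*v^2 = 0.5*0.026*669^2 = 5818.29 J
depth = E/(sigma*A) = 5818.29 J / (1470 MPa * 38.4845 mm^2) = 5818.29/(1470 * 38.4845) m = 0.102847 m ≈ 102.8 mm

102.8 mm


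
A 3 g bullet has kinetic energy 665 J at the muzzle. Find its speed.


v = sqrt(2*E/m) = sqrt(2*665/0.003) = 665.8 m/s

665.8 m/s


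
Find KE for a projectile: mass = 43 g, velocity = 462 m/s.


E = 0.5*m*v^2 = 0.5*0.043*462^2 = 4589 J

4589 J


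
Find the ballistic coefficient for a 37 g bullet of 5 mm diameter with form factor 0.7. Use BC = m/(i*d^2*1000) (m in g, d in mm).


BC = m/(i*d^2*1000) = 37/(0.7 * 5^2 * 1000) = 0.002114

0.002114


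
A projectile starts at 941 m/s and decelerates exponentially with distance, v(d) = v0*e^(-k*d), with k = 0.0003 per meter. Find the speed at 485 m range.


v = v0*exp(-k*d) = 941*exp(-0.0003*485) = 813.6 m/s

813.6 m/s


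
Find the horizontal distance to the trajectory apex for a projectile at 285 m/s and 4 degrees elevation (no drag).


R = v0^2*sin(2*theta)/g = 285^2*sin(2*4°)/9.81 = 1152.33 m
apex_dist = R/2 = 1152.33/2 = 576.2 m

576.2 m


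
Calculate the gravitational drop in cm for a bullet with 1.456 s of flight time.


drop = 0.5*g*t^2 = 0.5*9.81*1.456^2 = 10.3983 m ≈ 1040 cm

1040 cm


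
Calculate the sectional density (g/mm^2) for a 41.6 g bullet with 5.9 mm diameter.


SD = m/d^2 = 41.6/5.9^2 = 1.195 g/mm^2

1.195 g/mm^2


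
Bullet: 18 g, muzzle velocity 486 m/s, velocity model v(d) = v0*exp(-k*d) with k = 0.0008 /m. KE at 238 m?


v = v0*exp(-k*d) = 486*exp(-0.0008*238) = 401.741 m/s
E = 0.5*m*v^2 = 0.5*0.018*401.741^2 = 1453 J

1453 J


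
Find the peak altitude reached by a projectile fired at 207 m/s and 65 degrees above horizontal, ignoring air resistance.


H = (v0*sin(theta))^2 / (2g) = (207*sin(65°))^2 / (2*9.81) = 1794 m

1794 m


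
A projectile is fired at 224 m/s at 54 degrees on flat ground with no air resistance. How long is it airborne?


T = 2*v0*sin(theta)/g = 2*224*sin(54°)/9.81 = 36.95 s

36.95 s


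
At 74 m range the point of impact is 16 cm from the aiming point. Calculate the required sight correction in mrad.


1 mrad subtends 1 cm per 10 m of range, so adj = error_cm / (dist_m / 10) = 16 / (74/10) = 2.162 mrad

2.162 mrad


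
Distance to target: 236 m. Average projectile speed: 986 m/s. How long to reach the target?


t = d/v = 236/986 = 0.2394 s

0.2394 s


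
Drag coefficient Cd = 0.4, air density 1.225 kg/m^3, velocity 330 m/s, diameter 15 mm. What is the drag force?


A = pi*(d/2)^2 = pi*(15/2000)^2 = 1.76715e-04 m^2
Fd = 0.5*Cd*rho*A*v^2 = 0.5*0.4*1.225*1.76715e-04*330^2 = 4.715 N

4.715 N


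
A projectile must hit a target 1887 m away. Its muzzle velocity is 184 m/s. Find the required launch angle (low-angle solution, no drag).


sin(2*theta) = R*g/v0^2 = 1887*9.81/184^2 = 0.546771, theta = arcsin(0.546771)/2 = 16.57°

16.57 degrees


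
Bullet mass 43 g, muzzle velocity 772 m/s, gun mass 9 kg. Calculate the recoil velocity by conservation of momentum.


v_recoil = m_p * v_p / m_gun = 0.043 * 772 / 9 = 3.688 m/s

3.688 m/s


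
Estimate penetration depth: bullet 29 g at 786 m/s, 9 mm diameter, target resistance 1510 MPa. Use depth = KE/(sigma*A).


A = pi*(d/2)^2 = pi*(9/2)^2 = 63.6173 mm^2
E = 0.5*m*v^2 = 0.5*0.029*786^2 = 8958.04 J
depth = E/(sigma*A) = 8958.04 J / (1510 MPa * 63.6173 mm^2) = 8958.04/(1510 * 63.6173) m = 0.0932527 m ≈ 93.25 mm

93.25 mm


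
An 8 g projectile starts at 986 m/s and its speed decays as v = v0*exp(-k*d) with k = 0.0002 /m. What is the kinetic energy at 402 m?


v = v0*exp(-k*d) = 986*exp(-0.0002*402) = 909.829 m/s
E = 0.5*m*v^2 = 0.5*0.008*909.829^2 = 3311 J

3311 J


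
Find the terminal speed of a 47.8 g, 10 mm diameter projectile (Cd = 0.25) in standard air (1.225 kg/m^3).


A = pi*(d/2)^2 = pi*(10/2000)^2 = 7.85398e-05 m^2
vt = sqrt(2mg/(Cd*rho*A)) = sqrt(2*0.0478*9.81/(0.25 * 1.225 * 7.85398e-05)) = 197.5 m/s

197.5 m/s


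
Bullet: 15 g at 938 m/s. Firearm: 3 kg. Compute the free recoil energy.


v_r = m_p*v_p/m_gun = 0.015*938/3 = 4.69 m/s, E_r = 0.5*m_gun*v_r^2 = 0.5*3*4.69^2 = 32.99 J

32.99 J


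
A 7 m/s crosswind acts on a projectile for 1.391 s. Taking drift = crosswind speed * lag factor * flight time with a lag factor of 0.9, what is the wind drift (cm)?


drift = v_wind * lag * t = 7 * 0.9 * 1.391 = 8.7633 m ≈ 876.3 cm

876.3 cm


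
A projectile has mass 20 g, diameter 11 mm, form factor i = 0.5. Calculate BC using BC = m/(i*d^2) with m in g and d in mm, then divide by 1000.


BC = m/(i*d^2*1000) = 20/(0.5 * 11^2 * 1000) = 0.0003306

0.0003306


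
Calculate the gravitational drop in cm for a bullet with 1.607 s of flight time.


drop = 0.5*g*t^2 = 0.5*9.81*1.607^2 = 12.6669 m ≈ 1267 cm

1267 cm


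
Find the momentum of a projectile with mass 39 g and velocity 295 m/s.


p = m*v = 0.039*295 = 11.51 kg·m/s

11.51 kg·m/s


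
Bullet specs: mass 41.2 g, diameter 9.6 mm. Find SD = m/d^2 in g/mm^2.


SD = m/d^2 = 41.2/9.6^2 = 0.447 g/mm^2

0.447 g/mm^2


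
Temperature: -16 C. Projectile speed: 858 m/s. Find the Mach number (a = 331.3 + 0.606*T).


a = 331.3 + 0.606*(-16) = 321.604 m/s
M = v/a = 858/321.604 = 2.668

2.668


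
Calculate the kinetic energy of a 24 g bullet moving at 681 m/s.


E = 0.5*m*v^2 = 0.5*0.024*681^2 = 5565 J

5565 J


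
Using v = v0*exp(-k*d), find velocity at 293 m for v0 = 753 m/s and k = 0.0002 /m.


v = v0*exp(-k*d) = 753*exp(-0.0002*293) = 710.1 m/s

710.1 m/s


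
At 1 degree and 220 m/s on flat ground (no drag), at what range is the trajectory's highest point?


R = v0^2*sin(2*theta)/g = 220^2*sin(2*1°)/9.81 = 172.185 m
apex_dist = R/2 = 172.185/2 = 86.09 m

86.09 m
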